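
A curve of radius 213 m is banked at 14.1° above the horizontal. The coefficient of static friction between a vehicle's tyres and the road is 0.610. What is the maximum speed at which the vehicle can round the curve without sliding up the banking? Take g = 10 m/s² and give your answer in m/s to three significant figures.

46.5 m/s

At the maximum speed, friction acts down the slope at its limiting value f = μN. Radially (horizontal, toward centre): N sinθ + μN cosθ = mv²/r. Vertically: N cosθ − μN sinθ = mg.
Dividing: v² = r g (sinθ + μcosθ)/(cosθ − μsinθ).
sinθ + μcosθ = 0.2436 + 0.610×0.9699 = 0.8352; cosθ − μsinθ = 0.9699 − 0.610×0.2436 = 0.8213.
v² = 213 × 10.0 × 0.8352/0.8213 = 2166 m²/s², so v = 46.54 m/s.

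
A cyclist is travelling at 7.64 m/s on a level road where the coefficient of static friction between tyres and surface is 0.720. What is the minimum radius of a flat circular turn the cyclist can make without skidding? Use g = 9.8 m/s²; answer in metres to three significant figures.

8.27 m

At the limit, μ_s m g = m v²/r, so r_min = v²/(μ_s g) = (7.64)²/(0.720 × 9.8) = 58.37/7.056 = 8.272 m.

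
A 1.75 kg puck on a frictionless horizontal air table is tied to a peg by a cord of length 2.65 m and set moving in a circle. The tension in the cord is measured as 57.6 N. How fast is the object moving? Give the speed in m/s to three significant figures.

9.34 m/s

T = m v²/r ⇒ v = √(T r / m) = √(57.6 × 2.65 / 1.75) = √87.22 = 9.339 m/s.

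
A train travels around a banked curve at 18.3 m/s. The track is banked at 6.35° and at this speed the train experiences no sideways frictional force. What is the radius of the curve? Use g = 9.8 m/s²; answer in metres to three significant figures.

Frictionless banking: tanθ = v²/(rg), so r = v²/(g tanθ).
r = (18.3)²/(9.8 × tan 6.35°) = 334.9/(9.8 × 0.1113) = 334.9/1.091 = 307.1 m.

307 m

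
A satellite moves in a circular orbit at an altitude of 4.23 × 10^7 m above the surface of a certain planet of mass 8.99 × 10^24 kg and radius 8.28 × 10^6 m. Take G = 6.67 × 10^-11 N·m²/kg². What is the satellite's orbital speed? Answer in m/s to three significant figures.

Orbital radius r = R + h = 8.28 × 10^6 + 4.23 × 10^7 = 5.058 × 10^7 m.
Gravity supplies the centripetal force: G M m / r² = m v² / r, so v = √(GM/r).
v = √(6.67 × 10^-11 × 8.99 × 10^24 / 5.058 × 10^7) = √(1.186 × 10^7) = 3443 m/s.

3440 m/s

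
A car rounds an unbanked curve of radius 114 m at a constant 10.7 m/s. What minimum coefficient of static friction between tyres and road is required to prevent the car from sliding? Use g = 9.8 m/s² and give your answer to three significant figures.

Friction provides the centripetal force: μ_s m g = m v²/r, so μ_s = v²/(g r) = (10.70)²/(9.8 × 114) = 114.5/1117 = 0.1025.

0.102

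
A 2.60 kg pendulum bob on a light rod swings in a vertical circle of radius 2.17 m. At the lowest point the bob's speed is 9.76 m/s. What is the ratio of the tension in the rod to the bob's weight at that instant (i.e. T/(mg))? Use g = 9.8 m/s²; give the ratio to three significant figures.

At the bottom, T − mg = mv²/r, so T = m(v²/r + g) and T/(mg) = v²/(rg) + 1 = (9.76)²/(2.17 × 9.8) + 1 = 4.479 + 1 = 5.479.

5.48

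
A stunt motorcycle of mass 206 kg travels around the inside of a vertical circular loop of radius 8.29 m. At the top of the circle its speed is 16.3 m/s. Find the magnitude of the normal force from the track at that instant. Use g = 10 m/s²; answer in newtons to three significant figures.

4540 N

At the top, both N and the weight mg point inward (toward the centre), so N + mg = mv²/r.
N = m(v²/r − g) = 206 × ((16.3)²/8.29 − 10.0) = 206 × (32.05 − 10.0) = 206 × 22.05 = 4542 N.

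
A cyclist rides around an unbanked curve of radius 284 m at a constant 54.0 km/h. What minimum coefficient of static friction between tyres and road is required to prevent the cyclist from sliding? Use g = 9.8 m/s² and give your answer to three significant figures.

v = 54.0/3.6 = 15.00 m/s.
Friction provides the centripetal force: μ_s m g = m v²/r, so μ_s = v²/(g r) = (15.00)²/(9.8 × 284) = 225.0/2783 = 0.08084.

0.0808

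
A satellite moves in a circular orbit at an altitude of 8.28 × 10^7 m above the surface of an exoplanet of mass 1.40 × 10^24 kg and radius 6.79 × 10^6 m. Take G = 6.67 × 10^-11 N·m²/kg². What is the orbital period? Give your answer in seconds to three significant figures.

551000 s

r = R + h = 6.79 × 10^6 + 8.28 × 10^7 = 8.959 × 10^7 m. Gravity provides the centripetal force: G M m / r² = m v² / r ⇒ v = √(GM/r) = 1021 m/s.
T = 2πr/v = 2π × 8.959 × 10^7 / 1021 = 551400 s.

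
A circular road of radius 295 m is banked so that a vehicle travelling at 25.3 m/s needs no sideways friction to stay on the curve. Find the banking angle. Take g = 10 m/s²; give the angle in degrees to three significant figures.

12.2°

With no friction, the horizontal component of the normal force provides the centripetal force: N sinθ = mv²/r, while N cosθ = mg vertically.
Dividing: tanθ = v²/(r g) = (25.3)²/(295 × 10.0) = 640.1/2950 = 0.2170.
θ = arctan(0.2170) = 12.24°.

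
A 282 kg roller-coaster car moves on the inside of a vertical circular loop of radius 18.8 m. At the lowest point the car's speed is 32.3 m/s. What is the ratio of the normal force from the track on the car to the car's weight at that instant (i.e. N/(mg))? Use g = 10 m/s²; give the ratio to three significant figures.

6.55

At the bottom, N − mg = mv²/r, so N = m(v²/r + g) and N/(mg) = v²/(rg) + 1 = (32.3)²/(18.8 × 10.0) + 1 = 5.549 + 1 = 6.549.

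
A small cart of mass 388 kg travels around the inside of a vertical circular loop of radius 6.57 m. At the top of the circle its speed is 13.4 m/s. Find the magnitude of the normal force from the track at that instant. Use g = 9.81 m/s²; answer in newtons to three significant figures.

At the top, both N and the weight mg point inward (toward the centre), so N + mg = mv²/r.
N = m(v²/r − g) = 388 × ((13.4)²/6.57 − 9.81) = 388 × (27.33 − 9.81) = 388 × 17.52 = 6798 N.

6800 N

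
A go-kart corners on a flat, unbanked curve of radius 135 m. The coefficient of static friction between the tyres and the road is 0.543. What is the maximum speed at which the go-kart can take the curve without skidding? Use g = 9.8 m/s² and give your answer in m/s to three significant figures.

On a flat curve, static friction is the only horizontal force, so it must supply the full centripetal force: μ_s m g = m v²/r.
Mass cancels: v_max = √(μ_s g r) = √(0.543 × 9.8 × 135) = √718.4 = 26.80 m/s.

26.8 m/s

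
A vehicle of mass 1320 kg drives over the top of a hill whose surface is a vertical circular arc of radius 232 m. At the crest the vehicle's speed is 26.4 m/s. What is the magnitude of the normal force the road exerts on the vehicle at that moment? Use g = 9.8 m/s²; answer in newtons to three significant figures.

At the crest the centripetal acceleration points downward (toward the centre of the arc), so mg − N = mv²/r.
N = m(g − v²/r) = 1320 × (9.8 − (26.4)²/232) = 1320 × (9.8 − 3.004) = 1320 × 6.796 = 8971 N.

8970 N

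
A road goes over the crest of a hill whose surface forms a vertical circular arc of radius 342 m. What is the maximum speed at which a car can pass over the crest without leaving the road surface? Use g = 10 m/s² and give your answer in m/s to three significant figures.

At the crest the centre of the circle is below the car, so the net downward (centripetal) force is mg − N = mv²/r.
The car leaves the road when N → 0, giving v_max = √(g r) = √(10.0 × 342) = 58.48 m/s.

58.5 m/s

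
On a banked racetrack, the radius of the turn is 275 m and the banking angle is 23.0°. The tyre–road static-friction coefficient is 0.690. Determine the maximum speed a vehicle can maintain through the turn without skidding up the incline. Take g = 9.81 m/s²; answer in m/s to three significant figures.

At the maximum speed, friction acts down the slope at its limiting value f = μN. Radially (horizontal, toward centre): N sinθ + μN cosθ = mv²/r. Vertically: N cosθ − μN sinθ = mg.
Dividing: v² = r g (sinθ + μcosθ)/(cosθ − μsinθ).
sinθ + μcosθ = 0.3907 + 0.690×0.9205 = 1.026; cosθ − μsinθ = 0.9205 − 0.690×0.3907 = 0.6509.
v² = 275 × 9.81 × 1.026/0.6509 = 4252 m²/s², so v = 65.21 m/s.

65.2 m/s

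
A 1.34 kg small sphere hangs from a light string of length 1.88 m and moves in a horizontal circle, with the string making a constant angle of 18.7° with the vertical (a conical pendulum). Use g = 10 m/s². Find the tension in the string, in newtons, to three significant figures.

14.1 N

Vertically the bob has no acceleration, so T cosθ = mg.
T = mg/cosθ = 1.34 × 10.0 / cos 18.7° = 13.40/0.9472 = 14.15 N.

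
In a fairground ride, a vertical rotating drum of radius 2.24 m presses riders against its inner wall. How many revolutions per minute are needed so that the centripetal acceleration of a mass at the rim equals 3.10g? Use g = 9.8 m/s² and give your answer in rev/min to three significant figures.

35.2 rev/min

Require ω²r = 3.10g, so ω = √(3.10 × 9.8/2.24) = 3.683 rad/s.
In rev/min: ω × 60/(2π) = 3.683 × 60/(2π) = 35.17 rev/min.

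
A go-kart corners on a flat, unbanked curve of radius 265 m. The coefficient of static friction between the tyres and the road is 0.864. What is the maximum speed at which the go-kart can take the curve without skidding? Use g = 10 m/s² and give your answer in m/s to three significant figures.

47.8 m/s

Friction provides the centripetal force on a flat curve. At maximum speed it is at its limiting value: μ_s m g = m v²/r.
Mass cancels: v_max = √(μ_s g r) = √(0.864 × 10.0 × 265) = √2290 = 47.85 m/s.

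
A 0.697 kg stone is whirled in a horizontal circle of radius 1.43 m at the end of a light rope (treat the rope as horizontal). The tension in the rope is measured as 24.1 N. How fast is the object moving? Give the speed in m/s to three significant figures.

T = m v²/r ⇒ v = √(T r / m) = √(24.1 × 1.43 / 0.697) = √49.44 = 7.032 m/s.

7.03 m/s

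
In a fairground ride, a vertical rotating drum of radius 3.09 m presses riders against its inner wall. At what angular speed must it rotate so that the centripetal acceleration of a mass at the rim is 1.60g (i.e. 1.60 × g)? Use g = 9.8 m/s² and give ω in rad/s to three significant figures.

2.25 rad/s

Centripetal acceleration a_c = ω²r. Setting ω²r = 1.60g:
ω = √(1.60g / r) = √(1.60 × 9.8 / 3.09) = √5.074 = 2.253 rad/s.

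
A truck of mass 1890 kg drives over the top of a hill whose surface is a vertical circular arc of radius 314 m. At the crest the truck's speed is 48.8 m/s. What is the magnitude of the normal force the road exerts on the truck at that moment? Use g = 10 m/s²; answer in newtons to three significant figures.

At the crest the centripetal acceleration points downward (toward the centre of the arc), so mg − N = mv²/r.
N = m(g − v²/r) = 1890 × (10.0 − (48.8)²/314) = 1890 × (10.0 − 7.584) = 1890 × 2.416 = 4566 N.

4570 N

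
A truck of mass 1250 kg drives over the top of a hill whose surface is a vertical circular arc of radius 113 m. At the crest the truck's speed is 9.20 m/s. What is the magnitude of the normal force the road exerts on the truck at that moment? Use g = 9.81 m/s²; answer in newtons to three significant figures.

At the crest the centripetal acceleration points downward (toward the centre of the arc), so mg − N = mv²/r.
N = m(g − v²/r) = 1250 × (9.81 − (9.20)²/113) = 1250 × (9.81 − 0.7490) = 1250 × 9.061 = 11330 N.

11300 N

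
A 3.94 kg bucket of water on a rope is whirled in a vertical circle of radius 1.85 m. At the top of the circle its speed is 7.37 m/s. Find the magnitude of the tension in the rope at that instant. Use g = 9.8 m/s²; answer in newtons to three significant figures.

77.1 N

At the top, both T and the weight mg point inward (toward the centre), so T + mg = mv²/r.
T = m(v²/r − g) = 3.94 × ((7.37)²/1.85 − 9.8) = 3.94 × (29.36 − 9.8) = 3.94 × 19.56 = 77.07 N.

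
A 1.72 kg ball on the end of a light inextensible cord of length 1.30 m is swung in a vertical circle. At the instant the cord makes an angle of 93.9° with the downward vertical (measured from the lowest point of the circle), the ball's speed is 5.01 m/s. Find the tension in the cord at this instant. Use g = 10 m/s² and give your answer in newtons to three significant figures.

32.0 N

Take the radial direction toward the centre of the circle as positive. The component of the weight along the string toward the centre is −mg cos φ (φ measured from the bottom), so Newton's second law along the string gives T − mg cos φ = m v²/r.
cos 93.9° = -0.06802, so T = m(v²/r + g cos φ) = 1.72 × ((5.01)²/1.30 + 10.0 × -0.06802) = 1.72 × (19.31 + (-0.6802)) = 1.72 × 18.63 = 32.04 N.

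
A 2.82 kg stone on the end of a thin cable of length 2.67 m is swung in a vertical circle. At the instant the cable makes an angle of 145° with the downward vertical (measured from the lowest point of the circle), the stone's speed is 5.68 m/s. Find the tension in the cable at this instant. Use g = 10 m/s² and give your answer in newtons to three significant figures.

Take the radial direction toward the centre of the circle as positive. The component of the weight along the string toward the centre is −mg cos φ (φ measured from the bottom), so Newton's second law along the string gives T − mg cos φ = m v²/r.
cos 145° = -0.8192, so T = m(v²/r + g cos φ) = 2.82 × ((5.68)²/2.67 + 10.0 × -0.8192) = 2.82 × (12.08 + (-8.192)) = 2.82 × 3.892 = 10.97 N.

11.0 N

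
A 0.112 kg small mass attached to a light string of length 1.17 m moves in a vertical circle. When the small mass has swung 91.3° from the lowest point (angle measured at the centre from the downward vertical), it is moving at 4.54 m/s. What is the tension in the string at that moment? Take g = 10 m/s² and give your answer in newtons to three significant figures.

Take the radial direction toward the centre of the circle as positive. The component of the weight along the string toward the centre is −mg cos φ (φ measured from the bottom), so Newton's second law along the string gives T − mg cos φ = m v²/r.
cos 91.3° = -0.02269, so T = m(v²/r + g cos φ) = 0.112 × ((4.54)²/1.17 + 10.0 × -0.02269) = 0.112 × (17.62 + (-0.2269)) = 0.112 × 17.39 = 1.948 N.

1.95 N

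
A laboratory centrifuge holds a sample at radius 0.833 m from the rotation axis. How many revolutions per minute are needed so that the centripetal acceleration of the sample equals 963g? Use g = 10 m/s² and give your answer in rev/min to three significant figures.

1030 rev/min

Require ω²r = 963g, so ω = √(963 × 10.0/0.833) = 107.5 rad/s.
In rev/min: ω × 60/(2π) = 107.5 × 60/(2π) = 1027 rev/min.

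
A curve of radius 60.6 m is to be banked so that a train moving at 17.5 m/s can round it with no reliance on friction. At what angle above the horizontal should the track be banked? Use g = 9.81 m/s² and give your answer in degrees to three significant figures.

27.3°

For a frictionless banked turn: horizontally N sinθ = mv²/r and vertically N cosθ = mg.
Dividing: tanθ = v²/(r g) = (17.5)²/(60.6 × 9.81) = 306.2/594.5 = 0.5152.
θ = arctan(0.5152) = 27.26°.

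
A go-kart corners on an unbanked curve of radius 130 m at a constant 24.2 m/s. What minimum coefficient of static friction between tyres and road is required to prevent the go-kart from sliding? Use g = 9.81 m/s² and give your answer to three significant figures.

0.459

Friction provides the centripetal force: μ_s m g = m v²/r, so μ_s = v²/(g r) = (24.20)²/(9.81 × 130) = 585.6/1275 = 0.4592.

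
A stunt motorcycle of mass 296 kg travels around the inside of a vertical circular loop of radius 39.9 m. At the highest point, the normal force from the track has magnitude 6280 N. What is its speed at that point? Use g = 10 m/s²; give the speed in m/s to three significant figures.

35.3 m/s

At the top, N + mg = mv²/r, so v = √(r(N/m + g)) = √(39.9 × (6280/296 + 10.0)) = √(39.9 × 31.22) = √1246 = 35.29 m/s.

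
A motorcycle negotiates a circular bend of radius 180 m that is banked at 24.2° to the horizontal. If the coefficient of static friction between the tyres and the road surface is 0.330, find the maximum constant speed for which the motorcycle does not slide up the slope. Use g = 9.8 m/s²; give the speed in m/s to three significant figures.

40.2 m/s

At the maximum speed, friction acts down the slope at its limiting value f = μN. Radially (horizontal, toward centre): N sinθ + μN cosθ = mv²/r. Vertically: N cosθ − μN sinθ = mg.
Dividing: v² = r g (sinθ + μcosθ)/(cosθ − μsinθ).
sinθ + μcosθ = 0.4099 + 0.330×0.9121 = 0.7109; cosθ − μsinθ = 0.9121 − 0.330×0.4099 = 0.7768.
v² = 180 × 9.8 × 0.7109/0.7768 = 1614 m²/s², so v = 40.18 m/s.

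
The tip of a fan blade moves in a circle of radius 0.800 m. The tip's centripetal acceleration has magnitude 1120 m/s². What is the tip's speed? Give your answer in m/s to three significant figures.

29.9 m/s

a_c = v²/r ⇒ v = √(a_c · r) = √(1120 × 0.800) = √896.0 = 29.93 m/s.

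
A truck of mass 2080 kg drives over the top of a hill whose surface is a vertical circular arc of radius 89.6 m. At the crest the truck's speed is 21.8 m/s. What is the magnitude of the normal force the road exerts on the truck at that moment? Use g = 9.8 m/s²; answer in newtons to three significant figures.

9350 N

At the crest the centripetal acceleration points downward (toward the centre of the arc), so mg − N = mv²/r.
N = m(g − v²/r) = 2080 × (9.8 − (21.8)²/89.6) = 2080 × (9.8 − 5.304) = 2080 × 4.496 = 9352 N.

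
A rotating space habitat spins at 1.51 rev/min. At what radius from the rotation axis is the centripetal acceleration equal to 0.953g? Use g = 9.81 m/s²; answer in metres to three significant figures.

ω = 1.51 rev/min × 2π/60 = 0.1581 rad/s.
a_c = ω²r = 0.953g ⇒ r = 0.953 × 9.81 / (0.1581)² = 9.349/0.02500 = 373.9 m.

374 m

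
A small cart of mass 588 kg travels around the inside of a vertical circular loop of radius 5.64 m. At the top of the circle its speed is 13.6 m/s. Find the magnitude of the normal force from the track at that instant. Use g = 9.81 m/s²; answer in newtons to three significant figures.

13500 N

At the top, both N and the weight mg point inward (toward the centre), so N + mg = mv²/r.
N = m(v²/r − g) = 588 × ((13.6)²/5.64 − 9.81) = 588 × (32.79 − 9.81) = 588 × 22.98 = 13510 N.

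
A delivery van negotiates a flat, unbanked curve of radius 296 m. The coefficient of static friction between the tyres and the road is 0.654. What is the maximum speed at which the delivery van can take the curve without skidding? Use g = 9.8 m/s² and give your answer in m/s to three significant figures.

43.6 m/s

On a flat curve, static friction is the only horizontal force, so it must supply the full centripetal force: μ_s m g = m v²/r.
Mass cancels: v_max = √(μ_s g r) = √(0.654 × 9.8 × 296) = √1897 = 43.56 m/s.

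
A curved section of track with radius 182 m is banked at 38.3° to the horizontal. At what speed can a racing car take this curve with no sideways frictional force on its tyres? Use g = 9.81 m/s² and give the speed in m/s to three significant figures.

On a frictionless banked curve, N sinθ = mv²/r and N cosθ = mg, so tanθ = v²/(rg).
v = √(r g tanθ) = √(182 × 9.81 × tan 38.3°) = √(182 × 9.81 × 0.7898) = √1410 = 37.55 m/s.

37.6 m/s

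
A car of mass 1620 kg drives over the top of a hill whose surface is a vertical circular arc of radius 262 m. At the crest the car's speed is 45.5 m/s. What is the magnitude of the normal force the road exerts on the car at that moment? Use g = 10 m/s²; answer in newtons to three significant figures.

3400 N

At the crest the centripetal acceleration points downward (toward the centre of the arc), so mg − N = mv²/r.
N = m(g − v²/r) = 1620 × (10.0 − (45.5)²/262) = 1620 × (10.0 − 7.902) = 1620 × 2.098 = 3399 N.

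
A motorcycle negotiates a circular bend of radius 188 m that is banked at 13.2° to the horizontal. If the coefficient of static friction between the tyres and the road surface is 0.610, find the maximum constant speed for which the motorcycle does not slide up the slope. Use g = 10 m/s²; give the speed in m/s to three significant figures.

At the maximum speed, friction acts down the slope at its limiting value f = μN. Radially (horizontal, toward centre): N sinθ + μN cosθ = mv²/r. Vertically: N cosθ − μN sinθ = mg.
Dividing: v² = r g (sinθ + μcosθ)/(cosθ − μsinθ).
sinθ + μcosθ = 0.2284 + 0.610×0.9736 = 0.8222; cosθ − μsinθ = 0.9736 − 0.610×0.2284 = 0.8343.
v² = 188 × 10.0 × 0.8222/0.8343 = 1853 m²/s², so v = 43.04 m/s.

43.0 m/s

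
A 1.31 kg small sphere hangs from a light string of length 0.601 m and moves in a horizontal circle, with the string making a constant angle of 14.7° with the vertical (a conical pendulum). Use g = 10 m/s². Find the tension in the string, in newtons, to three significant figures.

13.5 N

Vertically the bob has no acceleration, so T cosθ = mg.
T = mg/cosθ = 1.31 × 10.0 / cos 14.7° = 13.10/0.9673 = 13.54 N.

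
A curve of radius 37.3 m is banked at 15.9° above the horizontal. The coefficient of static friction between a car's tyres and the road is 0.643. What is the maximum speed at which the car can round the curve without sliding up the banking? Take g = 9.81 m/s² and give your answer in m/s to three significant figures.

20.4 m/s

At the maximum speed, friction acts down the slope at its limiting value f = μN. Radially (horizontal, toward centre): N sinθ + μN cosθ = mv²/r. Vertically: N cosθ − μN sinθ = mg.
Dividing: v² = r g (sinθ + μcosθ)/(cosθ − μsinθ).
sinθ + μcosθ = 0.2740 + 0.643×0.9617 = 0.8924; cosθ − μsinθ = 0.9617 − 0.643×0.2740 = 0.7856.
v² = 37.3 × 9.81 × 0.8924/0.7856 = 415.6 m²/s², so v = 20.39 m/s.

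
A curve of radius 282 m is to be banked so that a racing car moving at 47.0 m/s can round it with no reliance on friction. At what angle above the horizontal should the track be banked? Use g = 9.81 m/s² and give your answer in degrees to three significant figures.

38.6°

With no friction, the horizontal component of the normal force provides the centripetal force: N sinθ = mv²/r, while N cosθ = mg vertically.
Dividing: tanθ = v²/(r g) = (47.0)²/(282 × 9.81) = 2209/2766 = 0.7985.
θ = arctan(0.7985) = 38.61°.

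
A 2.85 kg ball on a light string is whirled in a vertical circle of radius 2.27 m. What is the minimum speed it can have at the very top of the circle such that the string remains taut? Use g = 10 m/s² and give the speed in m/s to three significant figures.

4.76 m/s

At the highest point the centre is directly below, so both the weight and T act inward: T + mg = mv²/r.
At minimum speed T → 0, so mg = mv_min²/r ⇒ v_min = √(g r) = √(10.0 × 2.27) = 4.764 m/s.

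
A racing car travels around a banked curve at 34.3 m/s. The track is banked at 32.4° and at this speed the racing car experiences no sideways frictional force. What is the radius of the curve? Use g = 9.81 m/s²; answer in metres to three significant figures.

Frictionless banking: tanθ = v²/(rg), so r = v²/(g tanθ).
r = (34.3)²/(9.81 × tan 32.4°) = 1176/(9.81 × 0.6346) = 1176/6.226 = 189.0 m.

189 m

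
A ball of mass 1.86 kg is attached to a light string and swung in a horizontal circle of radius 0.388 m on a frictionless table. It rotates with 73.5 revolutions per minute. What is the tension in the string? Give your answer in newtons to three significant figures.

42.8 N

ω = 73.5 rev/min × 2π/60 = 7.697 rad/s, so v = ωr = 7.697 × 0.388 = 2.986 m/s.
The tension is the only horizontal force, so it supplies the full centripetal force: T = m v²/r = 1.86 × (2.986)²/0.388 = 1.86 × 8.919/0.388 = 42.75 N.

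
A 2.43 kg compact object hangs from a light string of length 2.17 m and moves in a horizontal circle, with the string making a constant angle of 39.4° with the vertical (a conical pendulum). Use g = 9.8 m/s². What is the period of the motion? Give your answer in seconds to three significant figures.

2.60 s

r = L sinθ = 1.377 m. From T sinθ = mω²r and T cosθ = mg: tanθ = ω²r/g, so ω² = g tanθ / r = g/(L cosθ).
ω = √(g/(L cosθ)) = √(9.8/(2.17 × 0.7727)) = √5.844 = 2.418 rad/s.
Period = 2π/ω = 2.599 s.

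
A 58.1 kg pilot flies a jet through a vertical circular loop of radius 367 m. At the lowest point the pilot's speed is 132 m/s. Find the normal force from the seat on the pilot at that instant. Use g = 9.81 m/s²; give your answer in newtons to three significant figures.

3330 N

At the lowest point, N points up (toward the centre) and the weight mg points down (away from the centre), so the net inward force is N − mg = mv²/r.
N = m(v²/r + g) = 58.1 × ((132)²/367 + 9.81) = 58.1 × (47.48 + 9.81) = 58.1 × 57.29 = 3328 N.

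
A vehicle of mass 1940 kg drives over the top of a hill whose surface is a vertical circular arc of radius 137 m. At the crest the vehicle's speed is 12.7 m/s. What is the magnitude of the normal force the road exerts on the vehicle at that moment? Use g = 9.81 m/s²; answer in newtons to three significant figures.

At the crest the centripetal acceleration points downward (toward the centre of the arc), so mg − N = mv²/r.
N = m(g − v²/r) = 1940 × (9.81 − (12.7)²/137) = 1940 × (9.81 − 1.177) = 1940 × 8.633 = 16750 N.

16700 N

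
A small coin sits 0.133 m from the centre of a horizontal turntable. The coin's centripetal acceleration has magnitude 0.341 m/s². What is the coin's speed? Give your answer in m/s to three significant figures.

a_c = v²/r ⇒ v = √(a_c · r) = √(0.341 × 0.133) = √0.04535 = 0.2130 m/s.

0.213 m/s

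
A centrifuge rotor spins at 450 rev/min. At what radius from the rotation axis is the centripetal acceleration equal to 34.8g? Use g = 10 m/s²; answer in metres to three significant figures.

ω = 450 rev/min × 2π/60 = 47.12 rad/s.
a_c = ω²r = 34.8g ⇒ r = 34.8 × 10.0 / (47.12)² = 348.0/2221 = 0.1567 m.

0.157 m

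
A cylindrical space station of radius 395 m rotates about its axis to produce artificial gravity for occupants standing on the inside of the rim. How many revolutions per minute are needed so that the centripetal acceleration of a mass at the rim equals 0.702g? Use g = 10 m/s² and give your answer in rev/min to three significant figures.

Require ω²r = 0.702g, so ω = √(0.702 × 10.0/395) = 0.1333 rad/s.
In rev/min: ω × 60/(2π) = 0.1333 × 60/(2π) = 1.273 rev/min.

1.27 rev/min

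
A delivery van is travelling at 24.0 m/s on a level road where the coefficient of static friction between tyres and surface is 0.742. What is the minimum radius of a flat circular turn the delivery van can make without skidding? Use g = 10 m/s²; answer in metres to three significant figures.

77.6 m

At the limit, μ_s m g = m v²/r, so r_min = v²/(μ_s g) = (24.0)²/(0.742 × 10.0) = 576.0/7.420 = 77.63 m.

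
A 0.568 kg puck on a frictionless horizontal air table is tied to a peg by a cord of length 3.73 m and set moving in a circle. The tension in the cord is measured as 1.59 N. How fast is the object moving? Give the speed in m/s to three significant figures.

T = m v²/r ⇒ v = √(T r / m) = √(1.59 × 3.73 / 0.568) = √10.44 = 3.231 m/s.

3.23 m/s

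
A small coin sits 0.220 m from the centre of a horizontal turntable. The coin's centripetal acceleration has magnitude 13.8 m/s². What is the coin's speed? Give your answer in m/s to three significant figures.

a_c = v²/r ⇒ v = √(a_c · r) = √(13.8 × 0.220) = √3.036 = 1.742 m/s.

1.74 m/s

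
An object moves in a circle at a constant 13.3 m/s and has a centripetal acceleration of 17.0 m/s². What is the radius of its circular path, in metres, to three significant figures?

10.4 m

a_c = v²/r ⇒ r = v²/a_c = (13.3)²/17.0 = 176.9/17.0 = 10.41 m.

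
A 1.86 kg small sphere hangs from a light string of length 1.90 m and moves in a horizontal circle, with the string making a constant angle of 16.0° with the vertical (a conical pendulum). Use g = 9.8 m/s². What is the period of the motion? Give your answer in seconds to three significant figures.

r = L sinθ = 0.5237 m. From T sinθ = mω²r and T cosθ = mg: tanθ = ω²r/g, so ω² = g tanθ / r = g/(L cosθ).
ω = √(g/(L cosθ)) = √(9.8/(1.90 × 0.9613)) = √5.366 = 2.316 rad/s.
Period = 2π/ω = 2.712 s.

2.71 s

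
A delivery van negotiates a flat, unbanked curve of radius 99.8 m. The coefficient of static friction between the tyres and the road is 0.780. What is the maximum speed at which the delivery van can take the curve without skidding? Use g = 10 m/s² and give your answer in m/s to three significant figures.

On a flat curve, static friction is the only horizontal force, so it must supply the full centripetal force: μ_s m g = m v²/r.
Mass cancels: v_max = √(μ_s g r) = √(0.780 × 10.0 × 99.8) = √778.4 = 27.90 m/s.

27.9 m/s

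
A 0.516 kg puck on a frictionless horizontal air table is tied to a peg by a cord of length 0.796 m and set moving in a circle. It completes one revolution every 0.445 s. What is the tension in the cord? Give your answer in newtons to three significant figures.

v = 2πr/T = 2π × 0.796/0.445 = 11.24 m/s.
The tension is the only horizontal force, so it supplies the full centripetal force: T = m v²/r = 0.516 × (11.24)²/0.796 = 0.516 × 126.3/0.796 = 81.88 N.

81.9 N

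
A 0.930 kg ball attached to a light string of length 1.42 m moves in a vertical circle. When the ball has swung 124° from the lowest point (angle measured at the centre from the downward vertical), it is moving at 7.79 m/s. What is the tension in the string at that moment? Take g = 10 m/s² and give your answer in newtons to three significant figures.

Take the radial direction toward the centre of the circle as positive. The component of the weight along the string toward the centre is −mg cos φ (φ measured from the bottom), so Newton's second law along the string gives T − mg cos φ = m v²/r.
cos 124° = -0.5592, so T = m(v²/r + g cos φ) = 0.930 × ((7.79)²/1.42 + 10.0 × -0.5592) = 0.930 × (42.74 + (-5.592)) = 0.930 × 37.14 = 34.54 N.

34.5 N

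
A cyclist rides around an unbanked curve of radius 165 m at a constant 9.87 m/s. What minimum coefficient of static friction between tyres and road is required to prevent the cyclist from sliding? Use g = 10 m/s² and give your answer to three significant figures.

0.0590

Friction provides the centripetal force: μ_s m g = m v²/r, so μ_s = v²/(g r) = (9.870)²/(10.0 × 165) = 97.42/1650 = 0.05904.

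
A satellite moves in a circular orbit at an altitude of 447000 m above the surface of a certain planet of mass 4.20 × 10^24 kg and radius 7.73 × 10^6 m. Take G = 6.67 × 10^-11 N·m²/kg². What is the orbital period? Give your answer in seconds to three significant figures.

8780 s

r = R + h = 7.73 × 10^6 + 447000 = 8.177 × 10^6 m. Gravity provides the centripetal force: G M m / r² = m v² / r ⇒ v = √(GM/r) = 5853 m/s.
T = 2πr/v = 2π × 8.177 × 10^6 / 5853 = 8778 s.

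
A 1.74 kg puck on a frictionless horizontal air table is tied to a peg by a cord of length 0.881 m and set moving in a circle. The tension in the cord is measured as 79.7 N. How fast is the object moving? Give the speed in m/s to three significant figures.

T = m v²/r ⇒ v = √(T r / m) = √(79.7 × 0.881 / 1.74) = √40.35 = 6.352 m/s.

6.35 m/s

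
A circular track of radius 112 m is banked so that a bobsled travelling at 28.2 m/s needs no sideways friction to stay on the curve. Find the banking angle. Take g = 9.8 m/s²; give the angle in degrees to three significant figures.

35.9°

For a frictionless banked turn: horizontally N sinθ = mv²/r and vertically N cosθ = mg.
Dividing: tanθ = v²/(r g) = (28.2)²/(112 × 9.8) = 795.2/1098 = 0.7245.
θ = arctan(0.7245) = 35.92°.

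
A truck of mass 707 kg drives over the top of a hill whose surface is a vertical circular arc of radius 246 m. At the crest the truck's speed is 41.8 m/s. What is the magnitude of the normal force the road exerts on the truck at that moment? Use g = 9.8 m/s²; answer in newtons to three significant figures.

1910 N

At the crest the centripetal acceleration points downward (toward the centre of the arc), so mg − N = mv²/r.
N = m(g − v²/r) = 707 × (9.8 − (41.8)²/246) = 707 × (9.8 − 7.103) = 707 × 2.697 = 1907 N.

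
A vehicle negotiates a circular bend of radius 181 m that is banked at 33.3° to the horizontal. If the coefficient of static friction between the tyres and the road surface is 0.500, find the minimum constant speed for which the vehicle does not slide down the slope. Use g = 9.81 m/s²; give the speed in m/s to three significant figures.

At the minimum speed, friction acts up the slope at its limiting value f = μN. Radially (horizontal, toward centre): N sinθ − μN cosθ = mv²/r. Vertically: N cosθ + μN sinθ = mg.
Dividing: v² = r g (sinθ − μcosθ)/(cosθ + μsinθ).
sinθ − μcosθ = 0.5490 − 0.500×0.8358 = 0.1311; cosθ + μsinθ = 0.8358 + 0.500×0.5490 = 1.110.
v² = 181 × 9.81 × 0.1311/1.110 = 209.7 m²/s², so v = 14.48 m/s.

14.5 m/s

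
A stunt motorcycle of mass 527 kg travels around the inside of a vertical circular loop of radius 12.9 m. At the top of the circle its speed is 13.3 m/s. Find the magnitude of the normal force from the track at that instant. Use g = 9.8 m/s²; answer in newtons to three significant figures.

2060 N

At the top, both N and the weight mg point inward (toward the centre), so N + mg = mv²/r.
N = m(v²/r − g) = 527 × ((13.3)²/12.9 − 9.8) = 527 × (13.71 − 9.8) = 527 × 3.912 = 2062 N.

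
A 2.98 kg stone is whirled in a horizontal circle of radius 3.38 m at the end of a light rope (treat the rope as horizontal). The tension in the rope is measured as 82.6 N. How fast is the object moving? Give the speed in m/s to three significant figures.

T = m v²/r ⇒ v = √(T r / m) = √(82.6 × 3.38 / 2.98) = √93.69 = 9.679 m/s.

9.68 m/s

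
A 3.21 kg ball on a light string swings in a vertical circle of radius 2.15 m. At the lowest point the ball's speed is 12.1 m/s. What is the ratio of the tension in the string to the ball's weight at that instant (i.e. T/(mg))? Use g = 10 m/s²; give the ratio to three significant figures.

At the bottom, T − mg = mv²/r, so T = m(v²/r + g) and T/(mg) = v²/(rg) + 1 = (12.1)²/(2.15 × 10.0) + 1 = 6.810 + 1 = 7.810.

7.81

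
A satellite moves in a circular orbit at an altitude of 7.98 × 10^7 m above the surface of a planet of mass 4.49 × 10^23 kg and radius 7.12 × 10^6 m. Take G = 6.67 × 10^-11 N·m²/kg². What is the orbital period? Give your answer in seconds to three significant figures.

r = R + h = 7.12 × 10^6 + 7.98 × 10^7 = 8.692 × 10^7 m. Gravity provides the centripetal force: G M m / r² = m v² / r ⇒ v = √(GM/r) = 587.0 m/s.
T = 2πr/v = 2π × 8.692 × 10^7 / 587.0 = 930400 s.

930000 s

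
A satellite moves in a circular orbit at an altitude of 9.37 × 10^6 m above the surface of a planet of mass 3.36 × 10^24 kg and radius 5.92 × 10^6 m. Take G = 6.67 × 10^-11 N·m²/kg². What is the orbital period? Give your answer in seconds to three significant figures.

25100 s

r = R + h = 5.92 × 10^6 + 9.37 × 10^6 = 1.529 × 10^7 m. Gravity provides the centripetal force: G M m / r² = m v² / r ⇒ v = √(GM/r) = 3829 m/s.
T = 2πr/v = 2π × 1.529 × 10^7 / 3829 = 25090 s.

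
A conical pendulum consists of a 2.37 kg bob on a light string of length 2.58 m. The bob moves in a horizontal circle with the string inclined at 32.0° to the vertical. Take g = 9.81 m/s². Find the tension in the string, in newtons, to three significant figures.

Vertically the bob has no acceleration, so T cosθ = mg.
T = mg/cosθ = 2.37 × 9.81 / cos 32.0° = 23.25/0.8480 = 27.42 N.

27.4 N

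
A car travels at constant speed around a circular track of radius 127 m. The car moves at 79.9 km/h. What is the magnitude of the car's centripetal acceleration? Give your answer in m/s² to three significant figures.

v = 79.9 km/h = 79.9/3.6 = 22.19 m/s.
a_c = v²/r = (22.19)²/127 = 492.6/127 = 3.879 m/s².

3.88 m/s²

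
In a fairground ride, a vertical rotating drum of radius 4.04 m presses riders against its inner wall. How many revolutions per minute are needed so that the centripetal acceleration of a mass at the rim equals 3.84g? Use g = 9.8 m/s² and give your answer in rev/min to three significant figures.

Require ω²r = 3.84g, so ω = √(3.84 × 9.8/4.04) = 3.052 rad/s.
In rev/min: ω × 60/(2π) = 3.052 × 60/(2π) = 29.14 rev/min.

29.1 rev/min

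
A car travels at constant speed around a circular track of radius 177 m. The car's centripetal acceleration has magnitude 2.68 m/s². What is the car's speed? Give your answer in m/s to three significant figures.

21.8 m/s

a_c = v²/r ⇒ v = √(a_c · r) = √(2.68 × 177) = √474.4 = 21.78 m/s.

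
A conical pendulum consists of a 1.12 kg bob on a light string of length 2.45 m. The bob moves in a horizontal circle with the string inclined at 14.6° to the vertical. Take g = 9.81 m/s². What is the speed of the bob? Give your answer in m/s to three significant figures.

The radius of the circle is r = L sinθ = 2.45 × sin 14.6° = 0.6176 m.
Horizontally T sinθ = mv²/r and vertically T cosθ = mg, so tanθ = v²/(rg).
v = √(r g tanθ) = √(0.6176 × 9.81 × 0.2605) = √1.578 = 1.256 m/s.

1.26 m/s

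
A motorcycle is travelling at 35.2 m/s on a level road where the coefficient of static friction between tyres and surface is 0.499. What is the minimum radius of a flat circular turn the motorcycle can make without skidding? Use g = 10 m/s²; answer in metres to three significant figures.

248 m

At the limit, μ_s m g = m v²/r, so r_min = v²/(μ_s g) = (35.2)²/(0.499 × 10.0) = 1239/4.990 = 248.3 m.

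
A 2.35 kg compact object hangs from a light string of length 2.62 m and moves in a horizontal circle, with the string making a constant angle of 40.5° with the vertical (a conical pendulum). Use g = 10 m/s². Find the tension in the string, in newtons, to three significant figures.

Vertically the bob has no acceleration, so T cosθ = mg.
T = mg/cosθ = 2.35 × 10.0 / cos 40.5° = 23.50/0.7604 = 30.90 N.

30.9 N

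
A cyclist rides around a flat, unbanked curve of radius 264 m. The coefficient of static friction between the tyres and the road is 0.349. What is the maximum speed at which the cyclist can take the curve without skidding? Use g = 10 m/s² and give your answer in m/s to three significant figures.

30.4 m/s

On a flat curve, static friction is the only horizontal force, so it must supply the full centripetal force: μ_s m g = m v²/r.
Mass cancels: v_max = √(μ_s g r) = √(0.349 × 10.0 × 264) = √921.4 = 30.35 m/s.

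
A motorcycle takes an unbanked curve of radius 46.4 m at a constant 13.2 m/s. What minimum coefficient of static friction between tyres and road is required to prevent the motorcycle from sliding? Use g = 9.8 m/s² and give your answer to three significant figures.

0.383

Friction provides the centripetal force: μ_s m g = m v²/r, so μ_s = v²/(g r) = (13.20)²/(9.8 × 46.4) = 174.2/454.7 = 0.3832.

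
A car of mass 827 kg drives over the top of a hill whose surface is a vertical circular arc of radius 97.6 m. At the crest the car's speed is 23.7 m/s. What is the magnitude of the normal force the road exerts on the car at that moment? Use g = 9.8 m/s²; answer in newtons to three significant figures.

At the crest the centripetal acceleration points downward (toward the centre of the arc), so mg − N = mv²/r.
N = m(g − v²/r) = 827 × (9.8 − (23.7)²/97.6) = 827 × (9.8 − 5.755) = 827 × 4.045 = 3345 N.

3350 N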